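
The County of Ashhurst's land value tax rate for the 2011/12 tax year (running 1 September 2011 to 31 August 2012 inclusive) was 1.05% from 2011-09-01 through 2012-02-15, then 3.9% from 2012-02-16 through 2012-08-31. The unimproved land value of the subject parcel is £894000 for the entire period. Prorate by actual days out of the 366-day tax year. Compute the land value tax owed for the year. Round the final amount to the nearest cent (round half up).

£23170.72

2011-09-01 to 2012-02-15: 168 days at 1.05% → £894000 × 1.05% × 168/366 = £4308.7869
2012-02-16 to 2012-08-31: 198 days at 3.9% → £894000 × 3.9% × 198/366 = £18861.9344
Total = £23170.7213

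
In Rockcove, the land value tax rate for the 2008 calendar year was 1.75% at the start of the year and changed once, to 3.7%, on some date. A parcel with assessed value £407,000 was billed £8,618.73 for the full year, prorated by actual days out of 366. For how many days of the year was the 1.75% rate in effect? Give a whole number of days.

Let d = days at the first rate; then 366 − d days at the second rate.
£407,000 × [1.75%·d + 3.7%·(366−d)] / 366 = £8,618.73
Solving gives d = 297, so the new rate took effect on 24 October 2008.

297 days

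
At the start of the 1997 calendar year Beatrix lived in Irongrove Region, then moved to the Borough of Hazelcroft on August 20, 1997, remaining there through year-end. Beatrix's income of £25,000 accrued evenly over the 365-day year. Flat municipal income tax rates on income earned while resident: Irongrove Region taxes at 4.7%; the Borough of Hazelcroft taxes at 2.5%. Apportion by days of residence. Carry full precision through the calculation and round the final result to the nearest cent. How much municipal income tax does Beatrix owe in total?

Irongrove Region, January 1 – August 19, 1997: 231 days → £25,000 × 4.7% × 231/365 = £743.6301
The Borough of Hazelcroft, August 20 – December 31, 1997: 134 days → £25,000 × 2.5% × 134/365 = £229.4521
Total = £973.0822

£973.08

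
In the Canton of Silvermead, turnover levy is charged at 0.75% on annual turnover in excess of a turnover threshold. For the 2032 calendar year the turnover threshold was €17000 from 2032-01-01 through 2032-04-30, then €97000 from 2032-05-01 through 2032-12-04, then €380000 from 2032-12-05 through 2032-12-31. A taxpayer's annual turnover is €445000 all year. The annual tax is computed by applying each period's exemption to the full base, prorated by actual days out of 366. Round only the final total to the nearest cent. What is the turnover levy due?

2032-01-01 to 2032-04-30: 121 days, exemption €17000 → (€445000 − €17000) × 0.75% × 121/366 = €1061.2295
2032-05-01 to 2032-12-04: 218 days, exemption €97000 → (€445000 − €97000) × 0.75% × 218/366 = €1554.5902
2032-12-05 to 2032-12-31: 27 days, exemption €380000 → (€445000 − €380000) × 0.75% × 27/366 = €35.9631
Total = €2651.7828

€2651.78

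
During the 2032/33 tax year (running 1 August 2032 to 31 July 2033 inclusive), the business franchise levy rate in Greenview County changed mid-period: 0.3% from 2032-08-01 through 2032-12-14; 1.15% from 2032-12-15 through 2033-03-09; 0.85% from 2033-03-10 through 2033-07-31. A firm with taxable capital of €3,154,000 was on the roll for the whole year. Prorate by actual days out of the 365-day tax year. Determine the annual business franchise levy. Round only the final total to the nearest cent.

€22,548.94

2032-08-01 to 2032-12-14: 136 days at 0.3% → €3,154,000 × 0.3% × 136/365 = €3,525.5671
2032-12-15 to 2033-03-09: 85 days at 1.15% → €3,154,000 × 1.15% × 85/365 = €8,446.6712
2033-03-10 to 2033-07-31: 144 days at 0.85% → €3,154,000 × 0.85% × 144/365 = €10,576.7014
Total = €22,548.9397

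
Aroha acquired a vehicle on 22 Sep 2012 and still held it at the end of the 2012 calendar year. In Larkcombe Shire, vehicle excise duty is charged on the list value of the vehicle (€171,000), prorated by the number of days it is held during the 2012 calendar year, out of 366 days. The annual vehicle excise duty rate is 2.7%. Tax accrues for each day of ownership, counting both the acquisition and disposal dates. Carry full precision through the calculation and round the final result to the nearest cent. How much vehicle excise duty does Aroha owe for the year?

€1,274.09

Days held (22 Sep – 31 Dec 2012): 101 out of 366
Tax = €171,000 × 2.7% × 101/366 = €1,274.0902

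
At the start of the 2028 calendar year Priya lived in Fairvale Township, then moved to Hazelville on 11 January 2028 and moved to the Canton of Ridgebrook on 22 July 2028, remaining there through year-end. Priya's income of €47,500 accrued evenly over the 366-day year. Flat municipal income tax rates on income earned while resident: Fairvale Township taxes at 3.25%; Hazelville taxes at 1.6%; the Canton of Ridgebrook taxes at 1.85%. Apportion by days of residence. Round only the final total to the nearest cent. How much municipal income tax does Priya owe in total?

Fairvale Township, 1 January – 10 January 2028: 10 days → €47,500 × 3.25% × 10/366 = €42.1790
Hazelville, 11 January – 21 July 2028: 193 days → €47,500 × 1.6% × 193/366 = €400.7650
The Canton of Ridgebrook, 22 July – 31 December 2028: 163 days → €47,500 × 1.85% × 163/366 = €391.3559
Total = €834.2999

€834.30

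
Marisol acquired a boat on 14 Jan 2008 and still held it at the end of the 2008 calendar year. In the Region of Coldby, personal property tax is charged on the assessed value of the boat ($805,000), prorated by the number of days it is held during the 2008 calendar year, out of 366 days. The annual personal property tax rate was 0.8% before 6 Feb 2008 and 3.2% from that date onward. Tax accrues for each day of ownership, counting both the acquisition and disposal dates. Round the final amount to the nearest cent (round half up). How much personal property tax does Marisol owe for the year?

14 Jan – 5 Feb 2008: 23 days at 0.8% → $805,000 × 0.8% × 23/366 = $404.6995
6 Feb – 31 Dec 2008: 330 days at 3.2% → $805,000 × 3.2% × 330/366 = $23,226.2295
Total = $23,630.9290

$23,630.93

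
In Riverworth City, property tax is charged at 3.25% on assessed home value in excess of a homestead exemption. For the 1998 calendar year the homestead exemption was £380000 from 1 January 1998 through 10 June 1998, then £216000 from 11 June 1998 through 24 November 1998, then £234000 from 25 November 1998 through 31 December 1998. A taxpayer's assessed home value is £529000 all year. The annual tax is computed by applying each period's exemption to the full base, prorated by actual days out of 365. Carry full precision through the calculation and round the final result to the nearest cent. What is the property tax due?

1 January – 10 June 1998: 161 days, exemption £380000 → (£529000 − £380000) × 3.25% × 161/365 = £2136.0068
11 June – 24 November 1998: 167 days, exemption £216000 → (£529000 − £216000) × 3.25% × 167/365 = £4654.2671
25 November – 31 December 1998: 37 days, exemption £234000 → (£529000 − £234000) × 3.25% × 37/365 = £971.8836
Total = £7762.1575

£7762.16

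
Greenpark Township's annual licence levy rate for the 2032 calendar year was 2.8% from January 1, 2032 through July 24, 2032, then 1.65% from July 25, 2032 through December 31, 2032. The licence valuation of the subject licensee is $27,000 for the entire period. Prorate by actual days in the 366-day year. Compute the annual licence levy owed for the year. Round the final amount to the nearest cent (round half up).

January 1 – July 24, 2032: 206 days at 2.8% → $27,000 × 2.8% × 206/366 = $425.5082
July 25 – December 31, 2032: 160 days at 1.65% → $27,000 × 1.65% × 160/366 = $194.7541
Total = $620.2623

$620.26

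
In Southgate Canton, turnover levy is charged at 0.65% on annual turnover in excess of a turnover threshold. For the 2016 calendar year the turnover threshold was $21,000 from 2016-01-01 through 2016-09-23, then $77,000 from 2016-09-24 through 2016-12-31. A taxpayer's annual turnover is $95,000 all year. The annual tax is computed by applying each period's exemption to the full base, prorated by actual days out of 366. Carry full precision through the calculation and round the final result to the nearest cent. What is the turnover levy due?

2016-01-01 to 2016-09-23: 267 days, exemption $21,000 → ($95,000 − $21,000) × 0.65% × 267/366 = $350.8934
2016-09-24 to 2016-12-31: 99 days, exemption $77,000 → ($95,000 − $77,000) × 0.65% × 99/366 = $31.6475
Total = $382.5410

$382.54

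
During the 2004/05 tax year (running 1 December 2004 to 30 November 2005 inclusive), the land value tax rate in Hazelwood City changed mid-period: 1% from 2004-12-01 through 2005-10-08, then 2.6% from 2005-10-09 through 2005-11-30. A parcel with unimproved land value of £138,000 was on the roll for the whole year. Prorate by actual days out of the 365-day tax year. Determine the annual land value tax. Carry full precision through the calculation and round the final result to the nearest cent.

2004-12-01 to 2005-10-08: 312 days at 1% → £138,000 × 1% × 312/365 = £1,179.6164
2005-10-09 to 2005-11-30: 53 days at 2.6% → £138,000 × 2.6% × 53/365 = £520.9973
Total = £1,700.6137

£1,700.61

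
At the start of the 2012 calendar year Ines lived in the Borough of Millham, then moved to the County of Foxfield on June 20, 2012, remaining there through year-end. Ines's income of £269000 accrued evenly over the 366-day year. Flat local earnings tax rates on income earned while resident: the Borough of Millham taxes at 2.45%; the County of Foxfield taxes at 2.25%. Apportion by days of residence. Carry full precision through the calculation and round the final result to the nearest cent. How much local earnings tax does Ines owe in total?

The Borough of Millham, January 1 – June 19, 2012: 171 days → £269000 × 2.45% × 171/366 = £3079.1680
The County of Foxfield, June 20 – December 31, 2012: 195 days → £269000 × 2.25% × 195/366 = £3224.6926
Total = £6303.8607

£6303.86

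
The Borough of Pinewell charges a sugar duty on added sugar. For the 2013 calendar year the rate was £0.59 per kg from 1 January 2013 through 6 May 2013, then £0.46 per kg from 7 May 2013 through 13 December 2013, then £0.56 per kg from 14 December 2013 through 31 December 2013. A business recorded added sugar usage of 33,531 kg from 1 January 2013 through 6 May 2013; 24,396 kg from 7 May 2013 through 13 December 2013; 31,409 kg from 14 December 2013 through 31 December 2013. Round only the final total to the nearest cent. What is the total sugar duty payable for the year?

1 January – 6 May 2013: 33,531 kg at £0.59/kg → £19,783.29
7 May – 13 December 2013: 24,396 kg at £0.46/kg → £11,222.16
14 December – 31 December 2013: 31,409 kg at £0.56/kg → £17,589.04

£48,594.49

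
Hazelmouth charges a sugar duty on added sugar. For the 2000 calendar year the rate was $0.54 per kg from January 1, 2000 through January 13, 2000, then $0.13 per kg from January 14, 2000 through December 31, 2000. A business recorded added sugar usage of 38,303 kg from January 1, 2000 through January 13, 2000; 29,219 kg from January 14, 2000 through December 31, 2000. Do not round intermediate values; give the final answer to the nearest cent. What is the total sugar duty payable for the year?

January 1 – January 13, 2000: 38,303 kg at $0.54/kg → $20,683.62
January 14 – December 31, 2000: 29,219 kg at $0.13/kg → $3,798.47

$24,482.09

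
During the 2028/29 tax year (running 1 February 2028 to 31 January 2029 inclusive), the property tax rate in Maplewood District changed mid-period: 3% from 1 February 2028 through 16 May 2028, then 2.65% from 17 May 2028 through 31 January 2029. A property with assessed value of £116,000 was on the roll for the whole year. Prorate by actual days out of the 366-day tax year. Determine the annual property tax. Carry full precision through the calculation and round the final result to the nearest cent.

1 February – 16 May 2028: 106 days at 3% → £116,000 × 3% × 106/366 = £1,007.8689
17 May 2028 – 31 January 2029: 260 days at 2.65% → £116,000 × 2.65% × 260/366 = £2,183.7158
Total = £3,191.5847

£3,191.58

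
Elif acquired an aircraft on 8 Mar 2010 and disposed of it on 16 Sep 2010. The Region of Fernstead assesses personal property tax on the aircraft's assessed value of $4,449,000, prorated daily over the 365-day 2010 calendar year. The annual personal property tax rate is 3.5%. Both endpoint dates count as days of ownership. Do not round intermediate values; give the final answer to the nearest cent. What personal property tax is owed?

$82,336.97

Days held (8 Mar – 16 Sep 2010): 193 out of 365
Tax = $4,449,000 × 3.5% × 193/365 = $82,336.9726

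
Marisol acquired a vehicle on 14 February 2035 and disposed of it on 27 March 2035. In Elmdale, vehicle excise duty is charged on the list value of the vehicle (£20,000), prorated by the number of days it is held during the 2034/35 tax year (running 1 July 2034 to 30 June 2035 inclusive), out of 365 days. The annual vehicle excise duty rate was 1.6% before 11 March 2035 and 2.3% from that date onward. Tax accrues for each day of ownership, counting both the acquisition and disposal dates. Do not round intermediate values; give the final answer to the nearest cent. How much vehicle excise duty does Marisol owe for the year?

£43.34

14 February – 10 March 2035: 25 days at 1.6% → £20,000 × 1.6% × 25/365 = £21.9178
11 March – 27 March 2035: 17 days at 2.3% → £20,000 × 2.3% × 17/365 = £21.4247
Total = £43.3425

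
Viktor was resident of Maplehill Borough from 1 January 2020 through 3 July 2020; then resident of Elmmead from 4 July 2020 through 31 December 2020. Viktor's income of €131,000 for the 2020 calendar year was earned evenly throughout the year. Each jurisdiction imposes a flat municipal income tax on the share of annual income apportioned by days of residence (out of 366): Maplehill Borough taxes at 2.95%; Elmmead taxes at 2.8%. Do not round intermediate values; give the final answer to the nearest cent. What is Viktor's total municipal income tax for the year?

Maplehill Borough, 1 January – 3 July 2020: 185 days → €131,000 × 2.95% × 185/366 = €1,953.3675
Elmmead, 4 July – 31 December 2020: 181 days → €131,000 × 2.8% × 181/366 = €1,813.9563
Total = €3,767.3238

€3,767.32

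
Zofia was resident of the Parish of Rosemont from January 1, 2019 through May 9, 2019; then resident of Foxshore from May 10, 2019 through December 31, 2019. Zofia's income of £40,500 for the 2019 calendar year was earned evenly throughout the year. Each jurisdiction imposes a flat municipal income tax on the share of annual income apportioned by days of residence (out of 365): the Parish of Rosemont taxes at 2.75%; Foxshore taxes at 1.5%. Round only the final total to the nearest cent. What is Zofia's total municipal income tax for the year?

£786.42

The Parish of Rosemont, January 1 – May 9, 2019: 129 days → £40,500 × 2.75% × 129/365 = £393.6267
Foxshore, May 10 – December 31, 2019: 236 days → £40,500 × 1.5% × 236/365 = £392.7945
Total = £786.4212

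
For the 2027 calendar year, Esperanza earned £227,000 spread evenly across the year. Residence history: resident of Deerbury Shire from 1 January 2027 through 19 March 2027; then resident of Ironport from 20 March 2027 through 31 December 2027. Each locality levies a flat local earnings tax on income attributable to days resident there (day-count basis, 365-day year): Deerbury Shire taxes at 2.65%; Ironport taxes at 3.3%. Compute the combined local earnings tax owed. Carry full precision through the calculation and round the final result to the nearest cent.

£7,175.69

Deerbury Shire, 1 January – 19 March 2027: 78 days → £227,000 × 2.65% × 78/365 = £1,285.5041
Ironport, 20 March – 31 December 2027: 287 days → £227,000 × 3.3% × 287/365 = £5,890.1836
Total = £7,175.6877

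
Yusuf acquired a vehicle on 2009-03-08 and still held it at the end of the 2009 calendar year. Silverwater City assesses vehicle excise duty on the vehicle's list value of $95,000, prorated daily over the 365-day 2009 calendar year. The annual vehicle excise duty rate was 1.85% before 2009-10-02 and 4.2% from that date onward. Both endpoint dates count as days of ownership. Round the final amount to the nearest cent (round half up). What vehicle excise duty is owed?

2009-03-08 to 2009-10-01: 208 days at 1.85% → $95,000 × 1.85% × 208/365 = $1,001.5342
2009-10-02 to 2009-12-31: 91 days at 4.2% → $95,000 × 4.2% × 91/365 = $994.7671
Total = $1,996.3014

$1,996.30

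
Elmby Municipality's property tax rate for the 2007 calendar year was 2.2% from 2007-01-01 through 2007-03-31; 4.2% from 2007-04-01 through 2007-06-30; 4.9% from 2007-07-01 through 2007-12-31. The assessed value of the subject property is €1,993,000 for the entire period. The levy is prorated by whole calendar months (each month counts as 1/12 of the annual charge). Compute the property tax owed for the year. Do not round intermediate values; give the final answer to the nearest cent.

€80,716.50

2007-01-01 to 2007-03-31: 3 months at 2.2% → €1,993,000 × 2.2% × 3/12 = €10,961.5000
2007-04-01 to 2007-06-30: 3 months at 4.2% → €1,993,000 × 4.2% × 3/12 = €20,926.5000
2007-07-01 to 2007-12-31: 6 months at 4.9% → €1,993,000 × 4.9% × 6/12 = €48,828.5000
Total = €80,716.5000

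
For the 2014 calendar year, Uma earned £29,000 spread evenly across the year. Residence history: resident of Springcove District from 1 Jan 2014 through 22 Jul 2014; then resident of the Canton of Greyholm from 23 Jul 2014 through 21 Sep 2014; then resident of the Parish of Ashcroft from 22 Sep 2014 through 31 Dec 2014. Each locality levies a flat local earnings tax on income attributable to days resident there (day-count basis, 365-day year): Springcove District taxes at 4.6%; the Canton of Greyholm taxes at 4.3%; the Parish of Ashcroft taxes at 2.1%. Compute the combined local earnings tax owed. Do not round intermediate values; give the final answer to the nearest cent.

£1,118.84

Springcove District, 1 Jan – 22 Jul 2014: 203 days → £29,000 × 4.6% × 203/365 = £741.9233
The Canton of Greyholm, 23 Jul – 21 Sep 2014: 61 days → £29,000 × 4.3% × 61/365 = £208.4027
The Parish of Ashcroft, 22 Sep – 31 Dec 2014: 101 days → £29,000 × 2.1% × 101/365 = £168.5178
Total = £1,118.8438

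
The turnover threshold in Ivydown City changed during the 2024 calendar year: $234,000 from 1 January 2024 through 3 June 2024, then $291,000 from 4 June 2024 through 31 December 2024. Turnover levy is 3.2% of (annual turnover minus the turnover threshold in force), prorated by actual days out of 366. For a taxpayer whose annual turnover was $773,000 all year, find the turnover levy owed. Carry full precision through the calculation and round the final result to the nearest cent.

$16,196.46

1 January – 3 June 2024: 155 days, exemption $234,000 → ($773,000 − $234,000) × 3.2% × 155/366 = $7,304.4809
4 June – 31 December 2024: 211 days, exemption $291,000 → ($773,000 − $291,000) × 3.2% × 211/366 = $8,891.9781
Total = $16,196.4590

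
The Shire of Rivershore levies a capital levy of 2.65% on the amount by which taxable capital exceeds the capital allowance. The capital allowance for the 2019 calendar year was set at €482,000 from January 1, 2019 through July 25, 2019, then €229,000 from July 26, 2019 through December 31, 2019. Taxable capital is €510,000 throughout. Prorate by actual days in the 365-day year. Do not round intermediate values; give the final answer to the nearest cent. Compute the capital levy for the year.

January 1 – July 25, 2019: 206 days, exemption €482,000 → (€510,000 − €482,000) × 2.65% × 206/365 = €418.7726
July 26 – December 31, 2019: 159 days, exemption €229,000 → (€510,000 − €229,000) × 2.65% × 159/365 = €3,243.8178
Total = €3,662.5904

€3,662.59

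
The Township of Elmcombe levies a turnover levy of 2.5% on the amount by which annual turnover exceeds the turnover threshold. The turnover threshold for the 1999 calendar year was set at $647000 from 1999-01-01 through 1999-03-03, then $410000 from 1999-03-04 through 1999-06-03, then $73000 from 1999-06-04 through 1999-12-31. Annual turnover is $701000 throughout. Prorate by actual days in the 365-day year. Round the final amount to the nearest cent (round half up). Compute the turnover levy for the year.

1999-01-01 to 1999-03-03: 62 days, exemption $647000 → ($701000 − $647000) × 2.5% × 62/365 = $229.3151
1999-03-04 to 1999-06-03: 92 days, exemption $410000 → ($701000 − $410000) × 2.5% × 92/365 = $1833.6986
1999-06-04 to 1999-12-31: 211 days, exemption $73000 → ($701000 − $73000) × 2.5% × 211/365 = $9075.8904
Total = $11138.9041

$11138.90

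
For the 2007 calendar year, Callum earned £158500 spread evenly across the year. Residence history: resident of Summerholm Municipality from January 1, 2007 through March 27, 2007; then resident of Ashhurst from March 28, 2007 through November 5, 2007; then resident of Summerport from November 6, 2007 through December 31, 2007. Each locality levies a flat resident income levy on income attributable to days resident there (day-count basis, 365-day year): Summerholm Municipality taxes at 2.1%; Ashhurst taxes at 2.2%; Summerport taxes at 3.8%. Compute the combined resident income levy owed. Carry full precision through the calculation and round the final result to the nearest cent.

Summerholm Municipality, January 1 – March 27, 2007: 86 days → £158500 × 2.1% × 86/365 = £784.2493
Ashhurst, March 28 – November 5, 2007: 223 days → £158500 × 2.2% × 223/365 = £2130.4137
Summerport, November 6 – December 31, 2007: 56 days → £158500 × 3.8% × 56/365 = £924.0767
Total = £3838.7397

£3838.74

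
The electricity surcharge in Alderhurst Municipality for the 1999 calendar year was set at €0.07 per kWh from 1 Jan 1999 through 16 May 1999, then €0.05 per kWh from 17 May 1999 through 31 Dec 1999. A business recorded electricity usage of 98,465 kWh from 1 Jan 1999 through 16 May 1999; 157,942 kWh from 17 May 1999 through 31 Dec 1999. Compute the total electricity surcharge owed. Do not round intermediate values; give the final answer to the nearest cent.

€14,789.65

1 Jan – 16 May 1999: 98,465 kWh at €0.07/kWh → €6,892.55
17 May – 31 Dec 1999: 157,942 kWh at €0.05/kWh → €7,897.10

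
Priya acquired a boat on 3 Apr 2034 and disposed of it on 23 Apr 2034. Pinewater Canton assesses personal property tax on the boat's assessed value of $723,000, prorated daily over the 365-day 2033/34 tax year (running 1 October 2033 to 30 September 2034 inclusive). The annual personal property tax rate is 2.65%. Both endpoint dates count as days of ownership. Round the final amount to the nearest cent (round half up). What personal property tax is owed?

Days held (3 Apr – 23 Apr 2034): 21 out of 365
Tax = $723,000 × 2.65% × 21/365 = $1,102.3274

$1,102.33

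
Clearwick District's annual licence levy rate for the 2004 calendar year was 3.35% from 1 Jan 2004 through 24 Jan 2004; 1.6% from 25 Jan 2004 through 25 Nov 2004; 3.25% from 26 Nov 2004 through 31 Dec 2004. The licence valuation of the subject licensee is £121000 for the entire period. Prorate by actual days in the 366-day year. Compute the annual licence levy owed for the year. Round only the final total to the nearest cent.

£2271.23

1 Jan – 24 Jan 2004: 24 days at 3.35% → £121000 × 3.35% × 24/366 = £265.8033
25 Jan – 25 Nov 2004: 306 days at 1.6% → £121000 × 1.6% × 306/366 = £1618.6230
26 Nov – 31 Dec 2004: 36 days at 3.25% → £121000 × 3.25% × 36/366 = £386.8033
Total = £2271.2295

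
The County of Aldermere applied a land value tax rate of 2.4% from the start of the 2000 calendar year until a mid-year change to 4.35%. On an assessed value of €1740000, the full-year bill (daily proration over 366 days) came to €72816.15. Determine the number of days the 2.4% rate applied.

31 days

Let d = days at the first rate; then 366 − d days at the second rate.
€1740000 × [2.4%·d + 4.35%·(366−d)] / 366 = €72816.15
Solving gives d = 31, so the new rate took effect on 1 February 2000.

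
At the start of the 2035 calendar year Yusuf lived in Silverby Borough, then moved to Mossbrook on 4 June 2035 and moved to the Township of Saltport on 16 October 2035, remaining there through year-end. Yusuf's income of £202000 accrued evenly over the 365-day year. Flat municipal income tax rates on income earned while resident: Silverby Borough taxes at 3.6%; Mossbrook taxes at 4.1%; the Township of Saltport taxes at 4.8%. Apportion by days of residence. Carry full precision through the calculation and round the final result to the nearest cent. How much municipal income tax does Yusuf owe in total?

Silverby Borough, 1 January – 3 June 2035: 154 days → £202000 × 3.6% × 154/365 = £3068.1863
Mossbrook, 4 June – 15 October 2035: 134 days → £202000 × 4.1% × 134/365 = £3040.5151
The Township of Saltport, 16 October – 31 December 2035: 77 days → £202000 × 4.8% × 77/365 = £2045.4575
Total = £8154.1589

£8154.16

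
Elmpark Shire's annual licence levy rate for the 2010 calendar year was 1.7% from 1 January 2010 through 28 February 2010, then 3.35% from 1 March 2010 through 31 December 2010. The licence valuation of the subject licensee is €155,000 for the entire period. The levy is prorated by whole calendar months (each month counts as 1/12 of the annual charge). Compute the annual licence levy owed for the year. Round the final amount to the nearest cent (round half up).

€4,766.25

1 January – 28 February 2010: 2 months at 1.7% → €155,000 × 1.7% × 2/12 = €439.1667
1 March – 31 December 2010: 10 months at 3.35% → €155,000 × 3.35% × 10/12 = €4,327.0833
Total = €4,766.2500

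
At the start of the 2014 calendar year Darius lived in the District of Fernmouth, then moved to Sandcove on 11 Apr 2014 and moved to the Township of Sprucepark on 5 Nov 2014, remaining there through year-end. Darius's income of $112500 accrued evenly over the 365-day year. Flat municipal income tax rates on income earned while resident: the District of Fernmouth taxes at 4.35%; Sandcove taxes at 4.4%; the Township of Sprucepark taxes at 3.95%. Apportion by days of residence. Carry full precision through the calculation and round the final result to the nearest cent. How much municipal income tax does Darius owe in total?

The District of Fernmouth, 1 Jan – 10 Apr 2014: 100 days → $112500 × 4.35% × 100/365 = $1340.7534
Sandcove, 11 Apr – 4 Nov 2014: 208 days → $112500 × 4.4% × 208/365 = $2820.8219
The Township of Sprucepark, 5 Nov – 31 Dec 2014: 57 days → $112500 × 3.95% × 57/365 = $693.9555
Total = $4855.5308

$4855.53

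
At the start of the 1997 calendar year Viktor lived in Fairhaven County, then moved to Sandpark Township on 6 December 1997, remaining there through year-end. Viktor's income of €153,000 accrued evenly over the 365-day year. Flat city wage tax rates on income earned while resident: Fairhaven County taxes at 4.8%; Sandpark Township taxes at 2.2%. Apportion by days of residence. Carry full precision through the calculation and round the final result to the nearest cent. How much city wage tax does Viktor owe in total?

€7,060.64

Fairhaven County, 1 January – 5 December 1997: 339 days → €153,000 × 4.8% × 339/365 = €6,820.8658
Sandpark Township, 6 December – 31 December 1997: 26 days → €153,000 × 2.2% × 26/365 = €239.7699
Total = €7,060.6356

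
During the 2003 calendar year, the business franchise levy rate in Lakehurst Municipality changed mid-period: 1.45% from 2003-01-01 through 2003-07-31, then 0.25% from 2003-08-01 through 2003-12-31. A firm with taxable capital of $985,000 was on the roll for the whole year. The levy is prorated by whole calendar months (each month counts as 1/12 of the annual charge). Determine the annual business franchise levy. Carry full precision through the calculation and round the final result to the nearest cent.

$9,357.50

2003-01-01 to 2003-07-31: 7 months at 1.45% → $985,000 × 1.45% × 7/12 = $8,331.4583
2003-08-01 to 2003-12-31: 5 months at 0.25% → $985,000 × 0.25% × 5/12 = $1,026.0417
Total = $9,357.5000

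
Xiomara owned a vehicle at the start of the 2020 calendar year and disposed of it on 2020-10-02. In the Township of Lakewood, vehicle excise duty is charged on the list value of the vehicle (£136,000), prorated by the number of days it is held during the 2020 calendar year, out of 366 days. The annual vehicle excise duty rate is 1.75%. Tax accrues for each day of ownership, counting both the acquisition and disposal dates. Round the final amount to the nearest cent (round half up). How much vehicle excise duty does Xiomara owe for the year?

£1,794.75

Days held (2020-01-01 to 2020-10-02): 276 out of 366
Tax = £136,000 × 1.75% × 276/366 = £1,794.7541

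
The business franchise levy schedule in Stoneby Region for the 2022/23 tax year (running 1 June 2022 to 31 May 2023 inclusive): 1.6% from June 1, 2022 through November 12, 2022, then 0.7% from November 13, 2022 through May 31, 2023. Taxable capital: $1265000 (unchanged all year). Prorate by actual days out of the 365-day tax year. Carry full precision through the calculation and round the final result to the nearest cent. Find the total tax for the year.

$14001.64

June 1 – November 12, 2022: 165 days at 1.6% → $1265000 × 1.6% × 165/365 = $9149.5890
November 13, 2022 – May 31, 2023: 200 days at 0.7% → $1265000 × 0.7% × 200/365 = $4852.0548
Total = $14001.6438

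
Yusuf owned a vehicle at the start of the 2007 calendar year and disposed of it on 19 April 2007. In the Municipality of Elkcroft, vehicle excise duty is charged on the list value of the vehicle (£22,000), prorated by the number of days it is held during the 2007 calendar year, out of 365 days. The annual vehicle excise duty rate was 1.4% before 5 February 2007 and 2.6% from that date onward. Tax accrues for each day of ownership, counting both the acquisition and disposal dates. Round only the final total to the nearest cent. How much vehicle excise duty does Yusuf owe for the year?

£145.50

1 January – 4 February 2007: 35 days at 1.4% → £22,000 × 1.4% × 35/365 = £29.5342
5 February – 19 April 2007: 74 days at 2.6% → £22,000 × 2.6% × 74/365 = £115.9671
Total = £145.5014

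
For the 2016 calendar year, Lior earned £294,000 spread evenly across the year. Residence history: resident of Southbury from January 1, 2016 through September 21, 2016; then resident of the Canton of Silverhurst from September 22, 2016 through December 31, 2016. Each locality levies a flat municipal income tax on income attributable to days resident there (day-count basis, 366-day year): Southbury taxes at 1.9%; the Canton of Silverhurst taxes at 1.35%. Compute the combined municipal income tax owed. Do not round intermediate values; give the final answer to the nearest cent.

Southbury, January 1 – September 21, 2016: 265 days → £294,000 × 1.9% × 265/366 = £4,044.5082
The Canton of Silverhurst, September 22 – December 31, 2016: 101 days → £294,000 × 1.35% × 101/366 = £1,095.2705
Total = £5,139.7787

£5,139.78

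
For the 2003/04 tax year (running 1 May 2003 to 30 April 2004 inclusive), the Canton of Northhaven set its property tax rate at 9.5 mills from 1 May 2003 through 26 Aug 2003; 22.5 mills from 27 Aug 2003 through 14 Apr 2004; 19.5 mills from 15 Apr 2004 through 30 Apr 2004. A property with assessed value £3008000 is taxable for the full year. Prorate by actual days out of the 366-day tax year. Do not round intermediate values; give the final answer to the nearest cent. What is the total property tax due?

1 May – 26 Aug 2003: 118 days at 9.5 mills → £3008000 × 0.95% × 118/366 = £9213.0273
27 Aug 2003 – 14 Apr 2004: 232 days at 22.5 mills → £3008000 × 2.25% × 232/366 = £42900.9836
15 Apr – 30 Apr 2004: 16 days at 19.5 mills → £3008000 × 1.95% × 16/366 = £2564.1967
Total = £54678.2077

£54678.21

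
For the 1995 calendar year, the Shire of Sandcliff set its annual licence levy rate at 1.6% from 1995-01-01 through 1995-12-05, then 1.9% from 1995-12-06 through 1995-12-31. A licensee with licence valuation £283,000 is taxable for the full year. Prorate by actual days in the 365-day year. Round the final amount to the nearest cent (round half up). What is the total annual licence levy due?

£4,588.48

1995-01-01 to 1995-12-05: 339 days at 1.6% → £283,000 × 1.6% × 339/365 = £4,205.4575
1995-12-06 to 1995-12-31: 26 days at 1.9% → £283,000 × 1.9% × 26/365 = £383.0192
Total = £4,588.4767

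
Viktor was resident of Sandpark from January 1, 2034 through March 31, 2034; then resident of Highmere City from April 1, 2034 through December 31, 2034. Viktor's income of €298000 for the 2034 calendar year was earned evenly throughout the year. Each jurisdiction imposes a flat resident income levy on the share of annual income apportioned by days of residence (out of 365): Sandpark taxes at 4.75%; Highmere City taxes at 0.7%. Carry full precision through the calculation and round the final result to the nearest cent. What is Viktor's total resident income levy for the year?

€5061.92

Sandpark, January 1 – March 31, 2034: 90 days → €298000 × 4.75% × 90/365 = €3490.2740
Highmere City, April 1 – December 31, 2034: 275 days → €298000 × 0.7% × 275/365 = €1571.6438
Total = €5061.9178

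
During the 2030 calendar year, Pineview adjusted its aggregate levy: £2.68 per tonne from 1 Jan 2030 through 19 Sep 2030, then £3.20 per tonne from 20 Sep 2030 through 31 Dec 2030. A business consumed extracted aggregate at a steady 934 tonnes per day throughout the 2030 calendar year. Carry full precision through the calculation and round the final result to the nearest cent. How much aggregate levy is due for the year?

£963663.84

1 Jan – 19 Sep 2030: 262 days × 934 tonnes/day = 244,708 tonnes at £2.68/tonne → £655817.44
20 Sep – 31 Dec 2030: 103 days × 934 tonnes/day = 96,202 tonnes at £3.20/tonne → £307846.40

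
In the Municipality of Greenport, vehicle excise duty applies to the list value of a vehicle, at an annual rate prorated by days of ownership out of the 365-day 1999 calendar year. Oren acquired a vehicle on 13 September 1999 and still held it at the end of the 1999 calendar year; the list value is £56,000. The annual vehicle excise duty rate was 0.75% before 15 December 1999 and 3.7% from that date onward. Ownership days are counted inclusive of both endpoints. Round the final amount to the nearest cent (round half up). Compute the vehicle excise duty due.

13 September – 14 December 1999: 93 days at 0.75% → £56,000 × 0.75% × 93/365 = £107.0137
15 December – 31 December 1999: 17 days at 3.7% → £56,000 × 3.7% × 17/365 = £96.5041
Total = £203.5178

£203.52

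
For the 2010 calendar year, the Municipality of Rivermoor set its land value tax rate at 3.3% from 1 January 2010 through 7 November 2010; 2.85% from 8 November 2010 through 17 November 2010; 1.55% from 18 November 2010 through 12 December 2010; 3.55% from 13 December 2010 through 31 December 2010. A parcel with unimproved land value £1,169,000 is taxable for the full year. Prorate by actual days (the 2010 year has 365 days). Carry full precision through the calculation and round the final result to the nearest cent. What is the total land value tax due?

£37,183.81

1 January – 7 November 2010: 311 days at 3.3% → £1,169,000 × 3.3% × 311/365 = £32,869.7178
8 November – 17 November 2010: 10 days at 2.85% → £1,169,000 × 2.85% × 10/365 = £912.7808
18 November – 12 December 2010: 25 days at 1.55% → £1,169,000 × 1.55% × 25/365 = £1,241.0616
13 December – 31 December 2010: 19 days at 3.55% → £1,169,000 × 3.55% × 19/365 = £2,160.2479
Total = £37,183.8082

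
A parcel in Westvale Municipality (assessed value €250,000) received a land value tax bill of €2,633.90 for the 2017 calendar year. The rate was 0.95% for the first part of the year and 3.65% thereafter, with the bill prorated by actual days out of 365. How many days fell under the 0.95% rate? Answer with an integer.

351 days

Let d = days at the first rate; then 365 − d days at the second rate.
€250,000 × [0.95%·d + 3.65%·(365−d)] / 365 = €2,633.90
Solving gives d = 351, so the new rate took effect on 18 December 2017.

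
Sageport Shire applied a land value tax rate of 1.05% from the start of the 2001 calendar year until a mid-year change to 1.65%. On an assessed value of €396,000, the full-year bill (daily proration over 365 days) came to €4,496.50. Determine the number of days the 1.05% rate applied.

Let d = days at the first rate; then 365 − d days at the second rate.
€396,000 × [1.05%·d + 1.65%·(365−d)] / 365 = €4,496.50
Solving gives d = 313, so the new rate took effect on 10 November 2001.

313 days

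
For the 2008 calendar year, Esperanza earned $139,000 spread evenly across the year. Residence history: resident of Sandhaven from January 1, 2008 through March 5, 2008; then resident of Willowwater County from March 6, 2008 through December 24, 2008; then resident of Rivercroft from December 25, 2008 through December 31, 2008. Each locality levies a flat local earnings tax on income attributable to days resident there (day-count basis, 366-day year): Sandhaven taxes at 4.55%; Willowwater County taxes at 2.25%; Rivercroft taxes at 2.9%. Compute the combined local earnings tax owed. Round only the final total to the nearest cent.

Sandhaven, January 1 – March 5, 2008: 65 days → $139,000 × 4.55% × 65/366 = $1,123.2036
Willowwater County, March 6 – December 24, 2008: 294 days → $139,000 × 2.25% × 294/366 = $2,512.2541
Rivercroft, December 25 – December 31, 2008: 7 days → $139,000 × 2.9% × 7/366 = $77.0956
Total = $3,712.5533

$3,712.55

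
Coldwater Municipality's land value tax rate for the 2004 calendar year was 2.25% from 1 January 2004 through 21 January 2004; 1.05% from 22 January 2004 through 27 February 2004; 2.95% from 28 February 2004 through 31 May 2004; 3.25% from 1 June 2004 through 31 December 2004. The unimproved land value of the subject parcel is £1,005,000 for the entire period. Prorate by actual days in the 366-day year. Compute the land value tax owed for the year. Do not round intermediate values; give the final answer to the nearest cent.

£29,076.35

1 January – 21 January 2004: 21 days at 2.25% → £1,005,000 × 2.25% × 21/366 = £1,297.4385
22 January – 27 February 2004: 37 days at 1.05% → £1,005,000 × 1.05% × 37/366 = £1,066.7828
28 February – 31 May 2004: 94 days at 2.95% → £1,005,000 × 2.95% × 94/366 = £7,614.3852
1 June – 31 December 2004: 214 days at 3.25% → £1,005,000 × 3.25% × 214/366 = £19,097.7459
Total = £29,076.3525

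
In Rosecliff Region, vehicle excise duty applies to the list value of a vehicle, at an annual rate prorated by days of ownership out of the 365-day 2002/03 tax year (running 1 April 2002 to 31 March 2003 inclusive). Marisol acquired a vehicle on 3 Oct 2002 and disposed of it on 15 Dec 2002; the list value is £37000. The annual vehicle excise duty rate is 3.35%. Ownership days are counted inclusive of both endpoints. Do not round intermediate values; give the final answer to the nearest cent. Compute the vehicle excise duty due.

Days held (3 Oct – 15 Dec 2002): 74 out of 365
Tax = £37000 × 3.35% × 74/365 = £251.2959

£251.30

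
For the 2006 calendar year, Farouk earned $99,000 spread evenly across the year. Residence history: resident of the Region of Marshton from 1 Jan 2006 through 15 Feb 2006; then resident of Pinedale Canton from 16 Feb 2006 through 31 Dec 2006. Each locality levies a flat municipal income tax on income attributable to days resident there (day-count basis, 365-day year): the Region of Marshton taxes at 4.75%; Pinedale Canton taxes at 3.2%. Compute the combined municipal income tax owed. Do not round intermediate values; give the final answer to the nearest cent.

The Region of Marshton, 1 Jan – 15 Feb 2006: 46 days → $99,000 × 4.75% × 46/365 = $592.6438
Pinedale Canton, 16 Feb – 31 Dec 2006: 319 days → $99,000 × 3.2% × 319/365 = $2,768.7452
Total = $3,361.3890

$3,361.39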